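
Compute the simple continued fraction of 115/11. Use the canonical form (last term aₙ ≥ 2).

[10; 2, 5]

115 = 10*11 + 5
11 = 2*5 + 1
5 = 5*1 + 0  (stop)
So 115/11 = [10; 2, 5].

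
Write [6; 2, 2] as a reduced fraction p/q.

Fold from the inside: start with 2/1.
  2 + 1/2 = 5/2
  6 + 2/5 = 32/5

32/5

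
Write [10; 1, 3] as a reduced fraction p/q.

Fold from the inside: start with 3/1.
  1 + 1/3 = 4/3
  10 + 3/4 = 43/4

43/4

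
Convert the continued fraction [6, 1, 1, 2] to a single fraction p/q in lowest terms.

33/5

Fold from the inside: start with 2/1.
  1 + 1/2 = 3/2
  1 + 2/3 = 5/3
  6 + 3/5 = 33/5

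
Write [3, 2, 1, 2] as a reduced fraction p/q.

Using pₖ = aₖpₖ₋₁ + pₖ₋₂ and qₖ = aₖqₖ₋₁ + qₖ₋₂:
  k=0: a=3, p=3, q=1
  k=1: a=2, p=7, q=2
  k=2: a=1, p=10, q=3
  k=3: a=2, p=27, q=8

27/8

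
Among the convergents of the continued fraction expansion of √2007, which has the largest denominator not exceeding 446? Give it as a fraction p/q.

√2007 = [44; 1, 3, 1, 88, …] (period length 4).
Convergents:
  p_0/q_0 = 44/1
  p_1/q_1 = 45/1
  p_2/q_2 = 179/4
  p_3/q_3 = 224/5
  p_4/q_4 = 19891/444
  p_5/q_5 = 20115/449
q_4 = 444 ≤ 446 < 449 = q_5, so the answer is 19891/444.

19891/444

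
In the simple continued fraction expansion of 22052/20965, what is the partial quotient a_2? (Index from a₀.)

3

22052 = 1·20965 + 1087   →  a_0 = 1
20965 = 19·1087 + 312   →  a_1 = 19
1087 = 3·312 + 151   →  a_2 = 3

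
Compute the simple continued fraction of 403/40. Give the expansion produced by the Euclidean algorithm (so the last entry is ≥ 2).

403 = 10·40 + 3
40 = 13·3 + 1
3 = 3·1 + 0  (stop)
So 403/40 = [10; 13, 3].

[10; 13, 3]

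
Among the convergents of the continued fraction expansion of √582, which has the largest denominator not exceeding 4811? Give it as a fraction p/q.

√582 = [24; 8, 48, …] (period length 2).
Convergents:
  p_0/q_0 = 24/1
  p_1/q_1 = 193/8
  p_2/q_2 = 9288/385
  p_3/q_3 = 74497/3088
  p_4/q_4 = 3585144/148609
q_3 = 3088 ≤ 4811 < 148609 = q_4, so the answer is 74497/3088.

74497/3088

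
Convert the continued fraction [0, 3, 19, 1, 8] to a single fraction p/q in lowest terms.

179/546

Using pₖ = aₖpₖ₋₁ + pₖ₋₂ and qₖ = aₖqₖ₋₁ + qₖ₋₂:
  k=0: a=0, p=0, q=1
  k=1: a=3, p=1, q=3
  k=2: a=19, p=19, q=58
  k=3: a=1, p=20, q=61
  k=4: a=8, p=179, q=546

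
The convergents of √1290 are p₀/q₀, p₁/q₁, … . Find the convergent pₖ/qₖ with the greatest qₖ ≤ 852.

30565/851

√1290 = [35; 1, 10, 1, 70, …] (period length 4).
Convergents:
  p_0/q_0 = 35/1
  p_1/q_1 = 36/1
  p_2/q_2 = 395/11
  p_3/q_3 = 431/12
  p_4/q_4 = 30565/851
  p_5/q_5 = 30996/863
q_4 = 851 ≤ 852 < 863 = q_5, so the answer is 30565/851.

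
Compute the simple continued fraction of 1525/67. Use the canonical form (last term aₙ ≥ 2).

[22; 1, 3, 5, 3]

1525 = 22×67 + 51
67 = 1×51 + 16
51 = 3×16 + 3
16 = 5×3 + 1
3 = 3×1 + 0  (stop)
So 1525/67 = [22; 1, 3, 5, 3].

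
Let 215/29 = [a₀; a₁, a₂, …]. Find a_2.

2

215 = 7·29 + 12   →  a_0 = 7
29 = 2·12 + 5   →  a_1 = 2
12 = 2·5 + 2   →  a_2 = 2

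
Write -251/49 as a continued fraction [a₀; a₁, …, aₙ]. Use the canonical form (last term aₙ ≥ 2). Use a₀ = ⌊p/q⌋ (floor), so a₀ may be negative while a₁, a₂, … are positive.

-251 = -6×49 + 43
49 = 1×43 + 6
43 = 7×6 + 1
6 = 6×1 + 0  (stop)
So -251/49 = [-6; 1, 7, 6].

[-6; 1, 7, 6]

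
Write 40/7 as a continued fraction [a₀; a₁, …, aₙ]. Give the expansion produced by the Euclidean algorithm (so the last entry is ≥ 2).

[5; 1, 2, 2]

40 = 5·7 + 5
7 = 1·5 + 2
5 = 2·2 + 1
2 = 2·1 + 0  (stop)
So 40/7 = [5; 1, 2, 2].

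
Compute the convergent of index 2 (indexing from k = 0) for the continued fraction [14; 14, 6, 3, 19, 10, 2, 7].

1196/85

Using pₖ = aₖpₖ₋₁ + pₖ₋₂, qₖ = aₖqₖ₋₁ + qₖ₋₂ (with p₋₁=1, p₋₂=0, q₋₁=0, q₋₂=1):
  k=0: a=14, p=14, q=1
  k=1: a=14, p=197, q=14
  k=2: a=6, p=1196, q=85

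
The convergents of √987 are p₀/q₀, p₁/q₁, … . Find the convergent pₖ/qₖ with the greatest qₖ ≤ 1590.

47439/1510

√987 = [31; 2, 2, 2, 62, …] (period length 4).
Convergents:
  p_0/q_0 = 31/1
  p_1/q_1 = 63/2
  p_2/q_2 = 157/5
  p_3/q_3 = 377/12
  p_4/q_4 = 23531/749
  p_5/q_5 = 47439/1510
  p_6/q_6 = 118409/3769
q_5 = 1510 ≤ 1590 < 3769 = q_6, so the answer is 47439/1510.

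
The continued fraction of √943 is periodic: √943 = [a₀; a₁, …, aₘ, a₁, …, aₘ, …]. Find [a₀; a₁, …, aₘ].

[30; 1, 2, 2, 2, 1, 60]

a₀ = ⌊√943⌋ = 30.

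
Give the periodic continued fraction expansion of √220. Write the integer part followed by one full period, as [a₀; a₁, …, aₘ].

a₀ = ⌊√220⌋ = 14.
With m₀=0, d₀=1 and mₖ₊₁ = dₖaₖ − mₖ, dₖ₊₁ = (n − mₖ₊₁²)/dₖ, aₖ₊₁ = ⌊(a₀+mₖ₊₁)/dₖ₊₁⌋:
  k=1: m=14, d=24, a=1
  k=2: m=10, d=5, a=4
  k=3: m=10, d=24, a=1
  k=4: m=14, d=1, a=28
d=1 and a=2a₀=28 at k=4, so the next step gives (m, d) = (14, 24) again — its k=1 value — and the period has length 4.

[14; 1, 4, 1, 28]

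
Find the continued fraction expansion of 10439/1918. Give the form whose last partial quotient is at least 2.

10439 = 5·1918 + 849
1918 = 2·849 + 220
849 = 3·220 + 189
220 = 1·189 + 31
189 = 6·31 + 3
31 = 10·3 + 1
3 = 3·1 + 0  (stop)
So 10439/1918 = [5; 2, 3, 1, 6, 10, 3].

[5; 2, 3, 1, 6, 10, 3]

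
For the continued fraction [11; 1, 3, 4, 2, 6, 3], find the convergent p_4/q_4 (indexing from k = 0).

447/38

Using pₖ = aₖpₖ₋₁ + pₖ₋₂, qₖ = aₖqₖ₋₁ + qₖ₋₂ (with p₋₁=1, p₋₂=0, q₋₁=0, q₋₂=1):
  k=0: a=11, p=11, q=1
  k=1: a=1, p=12, q=1
  k=2: a=3, p=47, q=4
  k=3: a=4, p=200, q=17
  k=4: a=2, p=447, q=38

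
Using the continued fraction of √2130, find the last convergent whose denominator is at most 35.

√2130 = [46; 6, 1, 1, 2, 1, 1, 6, 92, …] (period length 8).
Convergents:
  p_0/q_0 = 46/1
  p_1/q_1 = 277/6
  p_2/q_2 = 323/7
  p_3/q_3 = 600/13
  p_4/q_4 = 1523/33
  p_5/q_5 = 2123/46
q_4 = 33 ≤ 35 < 46 = q_5, so the answer is 1523/33.

1523/33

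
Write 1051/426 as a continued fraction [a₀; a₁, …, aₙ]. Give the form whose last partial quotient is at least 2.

[2; 2, 7, 9, 3]

1051 = 2·426 + 199
426 = 2·199 + 28
199 = 7·28 + 3
28 = 9·3 + 1
3 = 3·1 + 0  (stop)
So 1051/426 = [2; 2, 7, 9, 3].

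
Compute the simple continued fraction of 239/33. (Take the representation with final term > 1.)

239 = 7·33 + 8
33 = 4·8 + 1
8 = 8·1 + 0  (stop)
So 239/33 = [7; 4, 8].

[7; 4, 8]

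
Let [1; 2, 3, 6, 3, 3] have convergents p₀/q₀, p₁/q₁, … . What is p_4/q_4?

Using pₖ = aₖpₖ₋₁ + pₖ₋₂, qₖ = aₖqₖ₋₁ + qₖ₋₂ (with p₋₁=1, p₋₂=0, q₋₁=0, q₋₂=1):
  k=0: a=1, p=1, q=1
  k=1: a=2, p=3, q=2
  k=2: a=3, p=10, q=7
  k=3: a=6, p=63, q=44
  k=4: a=3, p=199, q=139

199/139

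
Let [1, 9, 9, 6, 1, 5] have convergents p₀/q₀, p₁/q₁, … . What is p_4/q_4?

647/583

Using pₖ = aₖpₖ₋₁ + pₖ₋₂, qₖ = aₖqₖ₋₁ + qₖ₋₂ (with p₋₁=1, p₋₂=0, q₋₁=0, q₋₂=1):
  k=0: a=1, p=1, q=1
  k=1: a=9, p=10, q=9
  k=2: a=9, p=91, q=82
  k=3: a=6, p=556, q=501
  k=4: a=1, p=647, q=583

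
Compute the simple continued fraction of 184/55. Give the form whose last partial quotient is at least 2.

184 = 3·55 + 19
55 = 2·19 + 17
19 = 1·17 + 2
17 = 8·2 + 1
2 = 2·1 + 0  (stop)
So 184/55 = [3; 2, 1, 8, 2].

[3; 2, 1, 8, 2]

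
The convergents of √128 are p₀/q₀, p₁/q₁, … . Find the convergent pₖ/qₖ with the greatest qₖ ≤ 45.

181/16

√128 = [11; 3, 5, 3, 22, …] (period length 4).
Convergents:
  p_0/q_0 = 11/1
  p_1/q_1 = 34/3
  p_2/q_2 = 181/16
  p_3/q_3 = 577/51
q_2 = 16 ≤ 45 < 51 = q_3, so the answer is 181/16.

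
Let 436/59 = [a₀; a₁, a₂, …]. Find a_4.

436 = 7·59 + 23   →  a_0 = 7
59 = 2·23 + 13   →  a_1 = 2
23 = 1·13 + 10   →  a_2 = 1
13 = 1·10 + 3   →  a_3 = 1
10 = 3·3 + 1   →  a_4 = 3

3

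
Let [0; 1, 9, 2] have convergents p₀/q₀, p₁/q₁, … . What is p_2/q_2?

9/10

Using pₖ = aₖpₖ₋₁ + pₖ₋₂, qₖ = aₖqₖ₋₁ + qₖ₋₂ (with p₋₁=1, p₋₂=0, q₋₁=0, q₋₂=1):
  k=0: a=0, p=0, q=1
  k=1: a=1, p=1, q=1
  k=2: a=9, p=9, q=10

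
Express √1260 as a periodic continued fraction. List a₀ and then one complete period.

[35; 2, 70]

a₀ = ⌊√1260⌋ = 35.
With m₀=0, d₀=1 and mₖ₊₁ = dₖaₖ − mₖ, dₖ₊₁ = (n − mₖ₊₁²)/dₖ, aₖ₊₁ = ⌊(a₀+mₖ₊₁)/dₖ₊₁⌋:
  k=1: m=35, d=35, a=2
  k=2: m=35, d=1, a=70
d=1 and a=2a₀=70 at k=2, so the next step gives (m, d) = (35, 35) again — its k=1 value — and the period has length 2.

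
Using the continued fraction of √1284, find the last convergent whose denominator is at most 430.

√1284 = [35; 1, 4, 1, 70, …] (period length 4).
Convergents:
  p_0/q_0 = 35/1
  p_1/q_1 = 36/1
  p_2/q_2 = 179/5
  p_3/q_3 = 215/6
  p_4/q_4 = 15229/425
  p_5/q_5 = 15444/431
q_4 = 425 ≤ 430 < 431 = q_5, so the answer is 15229/425.

15229/425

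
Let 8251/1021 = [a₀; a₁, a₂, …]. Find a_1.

12

8251 = 8·1021 + 83   →  a_0 = 8
1021 = 12·83 + 25   →  a_1 = 12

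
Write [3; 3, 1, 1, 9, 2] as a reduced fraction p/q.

463/141

Fold from the inside: start with 2/1.
  9 + 1/2 = 19/2
  1 + 2/19 = 21/19
  1 + 19/21 = 40/21
  3 + 21/40 = 141/40
  3 + 40/141 = 463/141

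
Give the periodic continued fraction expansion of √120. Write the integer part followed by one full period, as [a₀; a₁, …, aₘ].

a₀ = ⌊√120⌋ = 10.
With m₀=0, d₀=1 and mₖ₊₁ = dₖaₖ − mₖ, dₖ₊₁ = (n − mₖ₊₁²)/dₖ, aₖ₊₁ = ⌊(a₀+mₖ₊₁)/dₖ₊₁⌋:
  k=1: m=10, d=20, a=1
  k=2: m=10, d=1, a=20
d=1 and a=2a₀=20 at k=2, so the next step gives (m, d) = (10, 20) again — its k=1 value — and the period has length 2.

[10; 1, 20]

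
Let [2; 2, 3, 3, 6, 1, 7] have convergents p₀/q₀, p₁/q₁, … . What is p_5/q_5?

409/168

Using pₖ = aₖpₖ₋₁ + pₖ₋₂, qₖ = aₖqₖ₋₁ + qₖ₋₂ (with p₋₁=1, p₋₂=0, q₋₁=0, q₋₂=1):
  k=0: a=2, p=2, q=1
  k=1: a=2, p=5, q=2
  k=2: a=3, p=17, q=7
  k=3: a=3, p=56, q=23
  k=4: a=6, p=353, q=145
  k=5: a=1, p=409, q=168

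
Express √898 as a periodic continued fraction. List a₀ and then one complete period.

a₀ = ⌊√898⌋ = 29.

[29; 1, 28, 1, 58]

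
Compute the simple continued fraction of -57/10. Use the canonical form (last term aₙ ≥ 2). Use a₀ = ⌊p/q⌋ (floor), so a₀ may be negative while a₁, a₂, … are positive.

-57 = -6×10 + 3
10 = 3×3 + 1
3 = 3×1 + 0  (stop)
So -57/10 = [-6; 3, 3].

[-6; 3, 3]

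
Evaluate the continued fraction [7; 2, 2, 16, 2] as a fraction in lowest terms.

1251/169

Fold from the inside: start with 2/1.
  16 + 1/2 = 33/2
  2 + 2/33 = 68/33
  2 + 33/68 = 169/68
  7 + 68/169 = 1251/169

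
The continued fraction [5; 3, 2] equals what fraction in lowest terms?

37/7

Using pₖ = aₖpₖ₋₁ + pₖ₋₂ and qₖ = aₖqₖ₋₁ + qₖ₋₂:
  k=0: a=5, p=5, q=1
  k=1: a=3, p=16, q=3
  k=2: a=2, p=37, q=7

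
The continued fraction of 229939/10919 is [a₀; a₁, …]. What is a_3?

2

229939 = 21·10919 + 640   →  a_0 = 21
10919 = 17·640 + 39   →  a_1 = 17
640 = 16·39 + 16   →  a_2 = 16
39 = 2·16 + 7   →  a_3 = 2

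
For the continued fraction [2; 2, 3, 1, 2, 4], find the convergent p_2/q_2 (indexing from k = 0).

17/7

Using pₖ = aₖpₖ₋₁ + pₖ₋₂, qₖ = aₖqₖ₋₁ + qₖ₋₂ (with p₋₁=1, p₋₂=0, q₋₁=0, q₋₂=1):
  k=0: a=2, p=2, q=1
  k=1: a=2, p=5, q=2
  k=2: a=3, p=17, q=7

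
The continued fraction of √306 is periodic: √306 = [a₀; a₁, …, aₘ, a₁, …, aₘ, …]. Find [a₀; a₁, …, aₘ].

a₀ = ⌊√306⌋ = 17.
With m₀=0, d₀=1 and mₖ₊₁ = dₖaₖ − mₖ, dₖ₊₁ = (n − mₖ₊₁²)/dₖ, aₖ₊₁ = ⌊(a₀+mₖ₊₁)/dₖ₊₁⌋:
  k=1: m=17, d=17, a=2
  k=2: m=17, d=1, a=34
d=1 and a=2a₀=34 at k=2, so the next step gives (m, d) = (17, 17) again — its k=1 value — and the period has length 2.

[17; 2, 34]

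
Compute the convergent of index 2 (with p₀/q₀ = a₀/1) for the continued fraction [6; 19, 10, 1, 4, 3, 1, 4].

1156/191

Using pₖ = aₖpₖ₋₁ + pₖ₋₂, qₖ = aₖqₖ₋₁ + qₖ₋₂ (with p₋₁=1, p₋₂=0, q₋₁=0, q₋₂=1):
  k=0: a=6, p=6, q=1
  k=1: a=19, p=115, q=19
  k=2: a=10, p=1156, q=191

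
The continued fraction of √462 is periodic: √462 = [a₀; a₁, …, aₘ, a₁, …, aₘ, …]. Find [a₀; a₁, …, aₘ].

[21; 2, 42]

a₀ = ⌊√462⌋ = 21.
With m₀=0, d₀=1 and mₖ₊₁ = dₖaₖ − mₖ, dₖ₊₁ = (n − mₖ₊₁²)/dₖ, aₖ₊₁ = ⌊(a₀+mₖ₊₁)/dₖ₊₁⌋:
  k=1: m=21, d=21, a=2
  k=2: m=21, d=1, a=42
d=1 and a=2a₀=42 at k=2, so the next step gives (m, d) = (21, 21) again — its k=1 value — and the period has length 2.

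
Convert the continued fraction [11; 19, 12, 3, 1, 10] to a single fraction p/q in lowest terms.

111143/10056

Using pₖ = aₖpₖ₋₁ + pₖ₋₂ and qₖ = aₖqₖ₋₁ + qₖ₋₂:
  k=0: a=11, p=11, q=1
  k=1: a=19, p=210, q=19
  k=2: a=12, p=2531, q=229
  k=3: a=3, p=7803, q=706
  k=4: a=1, p=10334, q=935
  k=5: a=10, p=111143, q=10056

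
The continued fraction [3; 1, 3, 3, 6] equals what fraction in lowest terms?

309/82

Using pₖ = aₖpₖ₋₁ + pₖ₋₂ and qₖ = aₖqₖ₋₁ + qₖ₋₂:
  k=0: a=3, p=3, q=1
  k=1: a=1, p=4, q=1
  k=2: a=3, p=15, q=4
  k=3: a=3, p=49, q=13
  k=4: a=6, p=309, q=82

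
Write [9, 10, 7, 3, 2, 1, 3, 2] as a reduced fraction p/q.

56539/6214

Fold from the inside: start with 2/1.
  3 + 1/2 = 7/2
  1 + 2/7 = 9/7
  2 + 7/9 = 25/9
  3 + 9/25 = 84/25
  7 + 25/84 = 613/84
  10 + 84/613 = 6214/613
  9 + 613/6214 = 56539/6214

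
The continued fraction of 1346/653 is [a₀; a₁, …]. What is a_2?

3

1346 = 2·653 + 40   →  a_0 = 2
653 = 16·40 + 13   →  a_1 = 16
40 = 3·13 + 1   →  a_2 = 3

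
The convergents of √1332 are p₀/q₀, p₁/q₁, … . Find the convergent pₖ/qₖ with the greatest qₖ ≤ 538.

10657/292

√1332 = [36; 2, 72, …] (period length 2).
Convergents:
  p_0/q_0 = 36/1
  p_1/q_1 = 73/2
  p_2/q_2 = 5292/145
  p_3/q_3 = 10657/292
  p_4/q_4 = 772596/21169
q_3 = 292 ≤ 538 < 21169 = q_4, so the answer is 10657/292.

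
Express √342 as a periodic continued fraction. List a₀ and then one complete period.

a₀ = ⌊√342⌋ = 18.
With m₀=0, d₀=1 and mₖ₊₁ = dₖaₖ − mₖ, dₖ₊₁ = (n − mₖ₊₁²)/dₖ, aₖ₊₁ = ⌊(a₀+mₖ₊₁)/dₖ₊₁⌋:
  k=1: m=18, d=18, a=2
  k=2: m=18, d=1, a=36
d=1 and a=2a₀=36 at k=2, so the next step gives (m, d) = (18, 18) again — its k=1 value — and the period has length 2.

[18; 2, 36]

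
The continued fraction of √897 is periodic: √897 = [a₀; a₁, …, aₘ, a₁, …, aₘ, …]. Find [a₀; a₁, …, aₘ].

a₀ = ⌊√897⌋ = 29.
With m₀=0, d₀=1 and mₖ₊₁ = dₖaₖ − mₖ, dₖ₊₁ = (n − mₖ₊₁²)/dₖ, aₖ₊₁ = ⌊(a₀+mₖ₊₁)/dₖ₊₁⌋:
  k=1: m=29, d=56, a=1
  k=2: m=27, d=3, a=18
  k=3: m=27, d=56, a=1
  k=4: m=29, d=1, a=58
d=1 and a=2a₀=58 at k=4, so the next step gives (m, d) = (29, 56) again — its k=1 value — and the period has length 4.

[29; 1, 18, 1, 58]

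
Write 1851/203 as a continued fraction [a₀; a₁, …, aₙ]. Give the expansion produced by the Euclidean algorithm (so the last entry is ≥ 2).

1851 = 9·203 + 24
203 = 8·24 + 11
24 = 2·11 + 2
11 = 5·2 + 1
2 = 2·1 + 0  (stop)
So 1851/203 = [9; 8, 2, 5, 2].

[9; 8, 2, 5, 2]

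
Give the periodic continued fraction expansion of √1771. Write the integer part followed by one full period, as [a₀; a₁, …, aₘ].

[42; 12, 84]

a₀ = ⌊√1771⌋ = 42.
With m₀=0, d₀=1 and mₖ₊₁ = dₖaₖ − mₖ, dₖ₊₁ = (n − mₖ₊₁²)/dₖ, aₖ₊₁ = ⌊(a₀+mₖ₊₁)/dₖ₊₁⌋:
  k=1: m=42, d=7, a=12
  k=2: m=42, d=1, a=84
d=1 and a=2a₀=84 at k=2, so the next step gives (m, d) = (42, 7) again — its k=1 value — and the period has length 2.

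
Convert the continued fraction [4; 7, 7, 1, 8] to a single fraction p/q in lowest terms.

2095/506

Using pₖ = aₖpₖ₋₁ + pₖ₋₂ and qₖ = aₖqₖ₋₁ + qₖ₋₂:
  k=0: a=4, p=4, q=1
  k=1: a=7, p=29, q=7
  k=2: a=7, p=207, q=50
  k=3: a=1, p=236, q=57
  k=4: a=8, p=2095, q=506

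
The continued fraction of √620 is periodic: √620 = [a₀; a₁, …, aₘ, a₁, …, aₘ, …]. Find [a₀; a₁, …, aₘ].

a₀ = ⌊√620⌋ = 24.
With m₀=0, d₀=1 and mₖ₊₁ = dₖaₖ − mₖ, dₖ₊₁ = (n − mₖ₊₁²)/dₖ, aₖ₊₁ = ⌊(a₀+mₖ₊₁)/dₖ₊₁⌋:
  k=1: m=24, d=44, a=1
  k=2: m=20, d=5, a=8
  k=3: m=20, d=44, a=1
  k=4: m=24, d=1, a=48
d=1 and a=2a₀=48 at k=4, so the next step gives (m, d) = (24, 44) again — its k=1 value — and the period has length 4.

[24; 1, 8, 1, 48]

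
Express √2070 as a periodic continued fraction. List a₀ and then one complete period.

[45; 2, 90]

a₀ = ⌊√2070⌋ = 45.
With m₀=0, d₀=1 and mₖ₊₁ = dₖaₖ − mₖ, dₖ₊₁ = (n − mₖ₊₁²)/dₖ, aₖ₊₁ = ⌊(a₀+mₖ₊₁)/dₖ₊₁⌋:
  k=1: m=45, d=45, a=2
  k=2: m=45, d=1, a=90
d=1 and a=2a₀=90 at k=2, so the next step gives (m, d) = (45, 45) again — its k=1 value — and the period has length 2.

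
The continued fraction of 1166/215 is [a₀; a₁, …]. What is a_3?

1166 = 5·215 + 91   →  a_0 = 5
215 = 2·91 + 33   →  a_1 = 2
91 = 2·33 + 25   →  a_2 = 2
33 = 1·25 + 8   →  a_3 = 1

1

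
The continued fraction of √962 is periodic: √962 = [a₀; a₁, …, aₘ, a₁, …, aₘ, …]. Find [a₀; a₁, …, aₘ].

a₀ = ⌊√962⌋ = 31.
With m₀=0, d₀=1 and mₖ₊₁ = dₖaₖ − mₖ, dₖ₊₁ = (n − mₖ₊₁²)/dₖ, aₖ₊₁ = ⌊(a₀+mₖ₊₁)/dₖ₊₁⌋:
  k=1: m=31, d=1, a=62
d=1 and a=2a₀=62 at k=1, so the next step gives (m, d) = (31, 1) again — its k=1 value — and the period has length 1.

[31; 62]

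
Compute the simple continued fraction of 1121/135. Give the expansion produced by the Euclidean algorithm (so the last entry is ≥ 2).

[8; 3, 3, 2, 2, 2]

1121 = 8*135 + 41
135 = 3*41 + 12
41 = 3*12 + 5
12 = 2*5 + 2
5 = 2*2 + 1
2 = 2*1 + 0  (stop)
So 1121/135 = [8; 3, 3, 2, 2, 2].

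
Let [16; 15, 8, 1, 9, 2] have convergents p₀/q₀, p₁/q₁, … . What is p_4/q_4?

Using pₖ = aₖpₖ₋₁ + pₖ₋₂, qₖ = aₖqₖ₋₁ + qₖ₋₂ (with p₋₁=1, p₋₂=0, q₋₁=0, q₋₂=1):
  k=0: a=16, p=16, q=1
  k=1: a=15, p=241, q=15
  k=2: a=8, p=1944, q=121
  k=3: a=1, p=2185, q=136
  k=4: a=9, p=21609, q=1345

21609/1345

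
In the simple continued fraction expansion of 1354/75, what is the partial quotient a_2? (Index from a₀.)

1354 = 18·75 + 4   →  a_0 = 18
75 = 18·4 + 3   →  a_1 = 18
4 = 1·3 + 1   →  a_2 = 1

1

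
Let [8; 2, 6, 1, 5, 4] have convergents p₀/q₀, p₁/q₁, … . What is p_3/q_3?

Using pₖ = aₖpₖ₋₁ + pₖ₋₂, qₖ = aₖqₖ₋₁ + qₖ₋₂ (with p₋₁=1, p₋₂=0, q₋₁=0, q₋₂=1):
  k=0: a=8, p=8, q=1
  k=1: a=2, p=17, q=2
  k=2: a=6, p=110, q=13
  k=3: a=1, p=127, q=15

127/15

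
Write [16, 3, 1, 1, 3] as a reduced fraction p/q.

407/25

Fold from the inside: start with 3/1.
  1 + 1/3 = 4/3
  1 + 3/4 = 7/4
  3 + 4/7 = 25/7
  16 + 7/25 = 407/25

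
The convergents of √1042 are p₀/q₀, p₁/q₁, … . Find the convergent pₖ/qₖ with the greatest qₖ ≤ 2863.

√1042 = [32; 3, 1, 1, 3, 64, …] (period length 5).
Convergents:
  p_0/q_0 = 32/1
  p_1/q_1 = 97/3
  p_2/q_2 = 129/4
  p_3/q_3 = 226/7
  p_4/q_4 = 807/25
  p_5/q_5 = 51874/1607
  p_6/q_6 = 156429/4846
q_5 = 1607 ≤ 2863 < 4846 = q_6, so the answer is 51874/1607.

51874/1607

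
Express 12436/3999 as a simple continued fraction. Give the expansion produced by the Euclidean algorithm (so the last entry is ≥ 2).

[3; 9, 9, 6, 1, 6]

12436 = 3×3999 + 439
3999 = 9×439 + 48
439 = 9×48 + 7
48 = 6×7 + 6
7 = 1×6 + 1
6 = 6×1 + 0  (stop)
So 12436/3999 = [3; 9, 9, 6, 1, 6].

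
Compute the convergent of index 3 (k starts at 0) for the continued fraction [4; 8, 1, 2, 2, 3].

107/26

Using pₖ = aₖpₖ₋₁ + pₖ₋₂, qₖ = aₖqₖ₋₁ + qₖ₋₂ (with p₋₁=1, p₋₂=0, q₋₁=0, q₋₂=1):
  k=0: a=4, p=4, q=1
  k=1: a=8, p=33, q=8
  k=2: a=1, p=37, q=9
  k=3: a=2, p=107, q=26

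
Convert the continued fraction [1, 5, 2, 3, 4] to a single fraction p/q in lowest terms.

193/163

Using pₖ = aₖpₖ₋₁ + pₖ₋₂ and qₖ = aₖqₖ₋₁ + qₖ₋₂:
  k=0: a=1, p=1, q=1
  k=1: a=5, p=6, q=5
  k=2: a=2, p=13, q=11
  k=3: a=3, p=45, q=38
  k=4: a=4, p=193, q=163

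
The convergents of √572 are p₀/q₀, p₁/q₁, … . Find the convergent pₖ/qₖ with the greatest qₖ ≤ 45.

287/12

√572 = [23; 1, 10, 1, 46, …] (period length 4).
Convergents:
  p_0/q_0 = 23/1
  p_1/q_1 = 24/1
  p_2/q_2 = 263/11
  p_3/q_3 = 287/12
  p_4/q_4 = 13465/563
q_3 = 12 ≤ 45 < 563 = q_4, so the answer is 287/12.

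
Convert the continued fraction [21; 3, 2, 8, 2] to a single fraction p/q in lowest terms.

2661/125

Fold from the inside: start with 2/1.
  8 + 1/2 = 17/2
  2 + 2/17 = 36/17
  3 + 17/36 = 125/36
  21 + 36/125 = 2661/125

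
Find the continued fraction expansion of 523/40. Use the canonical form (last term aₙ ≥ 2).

523 = 13×40 + 3
40 = 13×3 + 1
3 = 3×1 + 0  (stop)
So 523/40 = [13; 13, 3].

[13; 13, 3]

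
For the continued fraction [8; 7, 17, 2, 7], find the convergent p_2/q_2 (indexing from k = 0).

Using pₖ = aₖpₖ₋₁ + pₖ₋₂, qₖ = aₖqₖ₋₁ + qₖ₋₂ (with p₋₁=1, p₋₂=0, q₋₁=0, q₋₂=1):
  k=0: a=8, p=8, q=1
  k=1: a=7, p=57, q=7
  k=2: a=17, p=977, q=120

977/120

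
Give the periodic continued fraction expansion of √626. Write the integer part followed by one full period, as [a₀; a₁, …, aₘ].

a₀ = ⌊√626⌋ = 25.

[25; 50]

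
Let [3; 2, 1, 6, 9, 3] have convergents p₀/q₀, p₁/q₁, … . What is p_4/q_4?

613/183

Using pₖ = aₖpₖ₋₁ + pₖ₋₂, qₖ = aₖqₖ₋₁ + qₖ₋₂ (with p₋₁=1, p₋₂=0, q₋₁=0, q₋₂=1):
  k=0: a=3, p=3, q=1
  k=1: a=2, p=7, q=2
  k=2: a=1, p=10, q=3
  k=3: a=6, p=67, q=20
  k=4: a=9, p=613, q=183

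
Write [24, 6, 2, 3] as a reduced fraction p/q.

1087/45

Fold from the inside: start with 3/1.
  2 + 1/3 = 7/3
  6 + 3/7 = 45/7
  24 + 7/45 = 1087/45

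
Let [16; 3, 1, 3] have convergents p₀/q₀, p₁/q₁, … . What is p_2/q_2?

Using pₖ = aₖpₖ₋₁ + pₖ₋₂, qₖ = aₖqₖ₋₁ + qₖ₋₂ (with p₋₁=1, p₋₂=0, q₋₁=0, q₋₂=1):
  k=0: a=16, p=16, q=1
  k=1: a=3, p=49, q=3
  k=2: a=1, p=65, q=4

65/4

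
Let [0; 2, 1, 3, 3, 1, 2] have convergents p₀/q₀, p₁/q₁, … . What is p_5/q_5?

17/47

Using pₖ = aₖpₖ₋₁ + pₖ₋₂, qₖ = aₖqₖ₋₁ + qₖ₋₂ (with p₋₁=1, p₋₂=0, q₋₁=0, q₋₂=1):
  k=0: a=0, p=0, q=1
  k=1: a=2, p=1, q=2
  k=2: a=1, p=1, q=3
  k=3: a=3, p=4, q=11
  k=4: a=3, p=13, q=36
  k=5: a=1, p=17, q=47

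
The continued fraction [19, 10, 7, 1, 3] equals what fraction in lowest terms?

Using pₖ = aₖpₖ₋₁ + pₖ₋₂ and qₖ = aₖqₖ₋₁ + qₖ₋₂:
  k=0: a=19, p=19, q=1
  k=1: a=10, p=191, q=10
  k=2: a=7, p=1356, q=71
  k=3: a=1, p=1547, q=81
  k=4: a=3, p=5997, q=314

5997/314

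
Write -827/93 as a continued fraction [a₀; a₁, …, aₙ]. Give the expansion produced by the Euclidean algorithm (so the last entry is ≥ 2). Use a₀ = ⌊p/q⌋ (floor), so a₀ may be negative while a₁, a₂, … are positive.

-827 = -9*93 + 10
93 = 9*10 + 3
10 = 3*3 + 1
3 = 3*1 + 0  (stop)
So -827/93 = [-9; 9, 3, 3].

[-9; 9, 3, 3]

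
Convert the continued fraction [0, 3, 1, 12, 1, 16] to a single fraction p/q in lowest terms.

237/931

Fold from the inside: start with 16/1.
  1 + 1/16 = 17/16
  12 + 16/17 = 220/17
  1 + 17/220 = 237/220
  3 + 220/237 = 931/237
  0 + 237/931 = 237/931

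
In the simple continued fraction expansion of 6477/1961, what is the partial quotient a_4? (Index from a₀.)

7

6477 = 3·1961 + 594   →  a_0 = 3
1961 = 3·594 + 179   →  a_1 = 3
594 = 3·179 + 57   →  a_2 = 3
179 = 3·57 + 8   →  a_3 = 3
57 = 7·8 + 1   →  a_4 = 7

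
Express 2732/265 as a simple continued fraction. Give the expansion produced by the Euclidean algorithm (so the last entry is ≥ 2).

2732 = 10×265 + 82
265 = 3×82 + 19
82 = 4×19 + 6
19 = 3×6 + 1
6 = 6×1 + 0  (stop)
So 2732/265 = [10; 3, 4, 3, 6].

[10; 3, 4, 3, 6]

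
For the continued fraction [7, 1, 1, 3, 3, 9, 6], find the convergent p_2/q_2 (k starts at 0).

Using pₖ = aₖpₖ₋₁ + pₖ₋₂, qₖ = aₖqₖ₋₁ + qₖ₋₂ (with p₋₁=1, p₋₂=0, q₋₁=0, q₋₂=1):
  k=0: a=7, p=7, q=1
  k=1: a=1, p=8, q=1
  k=2: a=1, p=15, q=2

15/2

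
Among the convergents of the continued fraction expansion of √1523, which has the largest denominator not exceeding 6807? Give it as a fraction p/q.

√1523 = [39; 39, 78, …] (period length 2).
Convergents:
  p_0/q_0 = 39/1
  p_1/q_1 = 1522/39
  p_2/q_2 = 118755/3043
  p_3/q_3 = 4632967/118716
q_2 = 3043 ≤ 6807 < 118716 = q_3, so the answer is 118755/3043.

118755/3043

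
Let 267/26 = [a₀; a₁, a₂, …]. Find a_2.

267 = 10·26 + 7   →  a_0 = 10
26 = 3·7 + 5   →  a_1 = 3
7 = 1·5 + 2   →  a_2 = 1

1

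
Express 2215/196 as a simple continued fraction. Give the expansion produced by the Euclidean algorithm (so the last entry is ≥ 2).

[11; 3, 3, 9, 2]

2215 = 11*196 + 59
196 = 3*59 + 19
59 = 3*19 + 2
19 = 9*2 + 1
2 = 2*1 + 0  (stop)
So 2215/196 = [11; 3, 3, 9, 2].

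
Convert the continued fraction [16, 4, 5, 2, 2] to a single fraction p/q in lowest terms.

1835/113

Using pₖ = aₖpₖ₋₁ + pₖ₋₂ and qₖ = aₖqₖ₋₁ + qₖ₋₂:
  k=0: a=16, p=16, q=1
  k=1: a=4, p=65, q=4
  k=2: a=5, p=341, q=21
  k=3: a=2, p=747, q=46
  k=4: a=2, p=1835, q=113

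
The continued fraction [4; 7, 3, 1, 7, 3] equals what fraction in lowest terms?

Fold from the inside: start with 3/1.
  7 + 1/3 = 22/3
  1 + 3/22 = 25/22
  3 + 22/25 = 97/25
  7 + 25/97 = 704/97
  4 + 97/704 = 2913/704

2913/704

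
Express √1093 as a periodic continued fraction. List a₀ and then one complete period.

a₀ = ⌊√1093⌋ = 33.
With m₀=0, d₀=1 and mₖ₊₁ = dₖaₖ − mₖ, dₖ₊₁ = (n − mₖ₊₁²)/dₖ, aₖ₊₁ = ⌊(a₀+mₖ₊₁)/dₖ₊₁⌋:
  k=1: m=33, d=4, a=16
  k=2: m=31, d=33, a=1
  k=3: m=2, d=33, a=1
  k=4: m=31, d=4, a=16
  k=5: m=33, d=1, a=66
d=1 and a=2a₀=66 at k=5, so the next step gives (m, d) = (33, 4) again — its k=1 value — and the period has length 5.

[33; 16, 1, 1, 16, 66]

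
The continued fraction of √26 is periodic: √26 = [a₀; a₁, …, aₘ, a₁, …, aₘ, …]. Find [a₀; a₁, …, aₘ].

a₀ = ⌊√26⌋ = 5.
With m₀=0, d₀=1 and mₖ₊₁ = dₖaₖ − mₖ, dₖ₊₁ = (n − mₖ₊₁²)/dₖ, aₖ₊₁ = ⌊(a₀+mₖ₊₁)/dₖ₊₁⌋:
  k=1: m=5, d=1, a=10
d=1 and a=2a₀=10 at k=1, so the next step gives (m, d) = (5, 1) again — its k=1 value — and the period has length 1.

[5; 10]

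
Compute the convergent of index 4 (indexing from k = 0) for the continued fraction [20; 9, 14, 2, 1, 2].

7843/390

Using pₖ = aₖpₖ₋₁ + pₖ₋₂, qₖ = aₖqₖ₋₁ + qₖ₋₂ (with p₋₁=1, p₋₂=0, q₋₁=0, q₋₂=1):
  k=0: a=20, p=20, q=1
  k=1: a=9, p=181, q=9
  k=2: a=14, p=2554, q=127
  k=3: a=2, p=5289, q=263
  k=4: a=1, p=7843, q=390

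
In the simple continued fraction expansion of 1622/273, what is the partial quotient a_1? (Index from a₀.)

1622 = 5·273 + 257   →  a_0 = 5
273 = 1·257 + 16   →  a_1 = 1

1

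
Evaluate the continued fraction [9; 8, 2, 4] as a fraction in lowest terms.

Using pₖ = aₖpₖ₋₁ + pₖ₋₂ and qₖ = aₖqₖ₋₁ + qₖ₋₂:
  k=0: a=9, p=9, q=1
  k=1: a=8, p=73, q=8
  k=2: a=2, p=155, q=17
  k=3: a=4, p=693, q=76

693/76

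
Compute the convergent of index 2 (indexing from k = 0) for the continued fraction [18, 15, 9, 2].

Using pₖ = aₖpₖ₋₁ + pₖ₋₂, qₖ = aₖqₖ₋₁ + qₖ₋₂ (with p₋₁=1, p₋₂=0, q₋₁=0, q₋₂=1):
  k=0: a=18, p=18, q=1
  k=1: a=15, p=271, q=15
  k=2: a=9, p=2457, q=136

2457/136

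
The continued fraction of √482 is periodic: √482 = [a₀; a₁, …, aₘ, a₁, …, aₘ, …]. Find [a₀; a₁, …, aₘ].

a₀ = ⌊√482⌋ = 21.
With m₀=0, d₀=1 and mₖ₊₁ = dₖaₖ − mₖ, dₖ₊₁ = (n − mₖ₊₁²)/dₖ, aₖ₊₁ = ⌊(a₀+mₖ₊₁)/dₖ₊₁⌋:
  k=1: m=21, d=41, a=1
  k=2: m=20, d=2, a=20
  k=3: m=20, d=41, a=1
  k=4: m=21, d=1, a=42
d=1 and a=2a₀=42 at k=4, so the next step gives (m, d) = (21, 41) again — its k=1 value — and the period has length 4.

[21; 1, 20, 1, 42]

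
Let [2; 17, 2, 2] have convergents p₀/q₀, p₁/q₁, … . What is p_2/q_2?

72/35

Using pₖ = aₖpₖ₋₁ + pₖ₋₂, qₖ = aₖqₖ₋₁ + qₖ₋₂ (with p₋₁=1, p₋₂=0, q₋₁=0, q₋₂=1):
  k=0: a=2, p=2, q=1
  k=1: a=17, p=35, q=17
  k=2: a=2, p=72, q=35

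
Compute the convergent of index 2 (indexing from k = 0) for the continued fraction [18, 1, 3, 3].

Using pₖ = aₖpₖ₋₁ + pₖ₋₂, qₖ = aₖqₖ₋₁ + qₖ₋₂ (with p₋₁=1, p₋₂=0, q₋₁=0, q₋₂=1):
  k=0: a=18, p=18, q=1
  k=1: a=1, p=19, q=1
  k=2: a=3, p=75, q=4

75/4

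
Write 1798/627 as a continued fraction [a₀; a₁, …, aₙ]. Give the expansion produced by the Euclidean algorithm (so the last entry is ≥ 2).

1798 = 2*627 + 544
627 = 1*544 + 83
544 = 6*83 + 46
83 = 1*46 + 37
46 = 1*37 + 9
37 = 4*9 + 1
9 = 9*1 + 0  (stop)
So 1798/627 = [2; 1, 6, 1, 1, 4, 9].

[2; 1, 6, 1, 1, 4, 9]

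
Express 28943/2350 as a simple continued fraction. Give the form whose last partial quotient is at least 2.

[12; 3, 6, 7, 8, 2]

28943 = 12·2350 + 743
2350 = 3·743 + 121
743 = 6·121 + 17
121 = 7·17 + 2
17 = 8·2 + 1
2 = 2·1 + 0  (stop)
So 28943/2350 = [12; 3, 6, 7, 8, 2].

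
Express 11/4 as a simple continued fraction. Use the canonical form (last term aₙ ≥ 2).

11 = 2×4 + 3
4 = 1×3 + 1
3 = 3×1 + 0  (stop)
So 11/4 = [2; 1, 3].

[2; 1, 3]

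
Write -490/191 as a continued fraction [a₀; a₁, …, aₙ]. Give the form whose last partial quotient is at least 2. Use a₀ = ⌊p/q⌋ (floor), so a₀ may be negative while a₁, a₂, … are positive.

-490 = -3·191 + 83
191 = 2·83 + 25
83 = 3·25 + 8
25 = 3·8 + 1
8 = 8·1 + 0  (stop)
So -490/191 = [-3; 2, 3, 3, 8].

[-3; 2, 3, 3, 8]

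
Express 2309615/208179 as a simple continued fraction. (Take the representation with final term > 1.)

[11; 10, 1, 1, 2, 11, 18, 19]

2309615 = 11*208179 + 19646
208179 = 10*19646 + 11719
19646 = 1*11719 + 7927
11719 = 1*7927 + 3792
7927 = 2*3792 + 343
3792 = 11*343 + 19
343 = 18*19 + 1
19 = 19*1 + 0  (stop)
So 2309615/208179 = [11; 10, 1, 1, 2, 11, 18, 19].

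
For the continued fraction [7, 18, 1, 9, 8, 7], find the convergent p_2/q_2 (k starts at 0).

134/19

Using pₖ = aₖpₖ₋₁ + pₖ₋₂, qₖ = aₖqₖ₋₁ + qₖ₋₂ (with p₋₁=1, p₋₂=0, q₋₁=0, q₋₂=1):
  k=0: a=7, p=7, q=1
  k=1: a=18, p=127, q=18
  k=2: a=1, p=134, q=19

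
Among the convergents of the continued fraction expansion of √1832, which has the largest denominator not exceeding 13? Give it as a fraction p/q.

214/5

√1832 = [42; 1, 4, 21, 4, 1, 84, …] (period length 6).
Convergents:
  p_0/q_0 = 42/1
  p_1/q_1 = 43/1
  p_2/q_2 = 214/5
  p_3/q_3 = 4537/106
q_2 = 5 ≤ 13 < 106 = q_3, so the answer is 214/5.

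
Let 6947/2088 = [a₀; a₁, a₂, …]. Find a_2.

6947 = 3·2088 + 683   →  a_0 = 3
2088 = 3·683 + 39   →  a_1 = 3
683 = 17·39 + 20   →  a_2 = 17

17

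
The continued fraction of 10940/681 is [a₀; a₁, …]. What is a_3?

10940 = 16·681 + 44   →  a_0 = 16
681 = 15·44 + 21   →  a_1 = 15
44 = 2·21 + 2   →  a_2 = 2
21 = 10·2 + 1   →  a_3 = 10

10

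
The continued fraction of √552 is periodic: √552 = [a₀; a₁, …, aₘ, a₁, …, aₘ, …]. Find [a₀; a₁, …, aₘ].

a₀ = ⌊√552⌋ = 23.
With m₀=0, d₀=1 and mₖ₊₁ = dₖaₖ − mₖ, dₖ₊₁ = (n − mₖ₊₁²)/dₖ, aₖ₊₁ = ⌊(a₀+mₖ₊₁)/dₖ₊₁⌋:
  k=1: m=23, d=23, a=2
  k=2: m=23, d=1, a=46
d=1 and a=2a₀=46 at k=2, so the next step gives (m, d) = (23, 23) again — its k=1 value — and the period has length 2.

[23; 2, 46]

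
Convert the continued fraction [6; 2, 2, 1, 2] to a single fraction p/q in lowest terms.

Using pₖ = aₖpₖ₋₁ + pₖ₋₂ and qₖ = aₖqₖ₋₁ + qₖ₋₂:
  k=0: a=6, p=6, q=1
  k=1: a=2, p=13, q=2
  k=2: a=2, p=32, q=5
  k=3: a=1, p=45, q=7
  k=4: a=2, p=122, q=19

122/19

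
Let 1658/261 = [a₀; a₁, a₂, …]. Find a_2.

1

1658 = 6·261 + 92   →  a_0 = 6
261 = 2·92 + 77   →  a_1 = 2
92 = 1·77 + 15   →  a_2 = 1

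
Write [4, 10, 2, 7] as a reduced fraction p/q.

Using pₖ = aₖpₖ₋₁ + pₖ₋₂ and qₖ = aₖqₖ₋₁ + qₖ₋₂:
  k=0: a=4, p=4, q=1
  k=1: a=10, p=41, q=10
  k=2: a=2, p=86, q=21
  k=3: a=7, p=643, q=157

643/157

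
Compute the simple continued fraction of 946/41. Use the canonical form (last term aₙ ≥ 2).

[23; 13, 1, 2]

946 = 23*41 + 3
41 = 13*3 + 2
3 = 1*2 + 1
2 = 2*1 + 0  (stop)
So 946/41 = [23; 13, 1, 2].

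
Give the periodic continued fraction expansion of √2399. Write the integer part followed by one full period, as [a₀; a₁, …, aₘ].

a₀ = ⌊√2399⌋ = 48.
With m₀=0, d₀=1 and mₖ₊₁ = dₖaₖ − mₖ, dₖ₊₁ = (n − mₖ₊₁²)/dₖ, aₖ₊₁ = ⌊(a₀+mₖ₊₁)/dₖ₊₁⌋:
  k=1: m=48, d=95, a=1
  k=2: m=47, d=2, a=47
  k=3: m=47, d=95, a=1
  k=4: m=48, d=1, a=96
d=1 and a=2a₀=96 at k=4, so the next step gives (m, d) = (48, 95) again — its k=1 value — and the period has length 4.

[48; 1, 47, 1, 96]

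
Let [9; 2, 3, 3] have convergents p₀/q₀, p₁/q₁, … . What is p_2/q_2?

66/7

Using pₖ = aₖpₖ₋₁ + pₖ₋₂, qₖ = aₖqₖ₋₁ + qₖ₋₂ (with p₋₁=1, p₋₂=0, q₋₁=0, q₋₂=1):
  k=0: a=9, p=9, q=1
  k=1: a=2, p=19, q=2
  k=2: a=3, p=66, q=7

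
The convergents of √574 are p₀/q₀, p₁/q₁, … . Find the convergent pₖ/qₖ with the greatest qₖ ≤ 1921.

√574 = [23; 1, 22, 1, 46, …] (period length 4).
Convergents:
  p_0/q_0 = 23/1
  p_1/q_1 = 24/1
  p_2/q_2 = 551/23
  p_3/q_3 = 575/24
  p_4/q_4 = 27001/1127
  p_5/q_5 = 27576/1151
  p_6/q_6 = 633673/26449
q_5 = 1151 ≤ 1921 < 26449 = q_6, so the answer is 27576/1151.

27576/1151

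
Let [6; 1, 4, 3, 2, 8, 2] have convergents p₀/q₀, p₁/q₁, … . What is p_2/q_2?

Using pₖ = aₖpₖ₋₁ + pₖ₋₂, qₖ = aₖqₖ₋₁ + qₖ₋₂ (with p₋₁=1, p₋₂=0, q₋₁=0, q₋₂=1):
  k=0: a=6, p=6, q=1
  k=1: a=1, p=7, q=1
  k=2: a=4, p=34, q=5

34/5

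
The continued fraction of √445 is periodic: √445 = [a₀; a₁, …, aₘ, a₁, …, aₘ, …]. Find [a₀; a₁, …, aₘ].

a₀ = ⌊√445⌋ = 21.
With m₀=0, d₀=1 and mₖ₊₁ = dₖaₖ − mₖ, dₖ₊₁ = (n − mₖ₊₁²)/dₖ, aₖ₊₁ = ⌊(a₀+mₖ₊₁)/dₖ₊₁⌋:
  k=1: m=21, d=4, a=10
  k=2: m=19, d=21, a=1
  k=3: m=2, d=21, a=1
  k=4: m=19, d=4, a=10
  k=5: m=21, d=1, a=42
d=1 and a=2a₀=42 at k=5, so the next step gives (m, d) = (21, 4) again — its k=1 value — and the period has length 5.

[21; 10, 1, 1, 10, 42]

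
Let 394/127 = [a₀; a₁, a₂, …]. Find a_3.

394 = 3·127 + 13   →  a_0 = 3
127 = 9·13 + 10   →  a_1 = 9
13 = 1·10 + 3   →  a_2 = 1
10 = 3·3 + 1   →  a_3 = 3

3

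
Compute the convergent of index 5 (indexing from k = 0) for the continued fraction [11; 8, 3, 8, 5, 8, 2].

Using pₖ = aₖpₖ₋₁ + pₖ₋₂, qₖ = aₖqₖ₋₁ + qₖ₋₂ (with p₋₁=1, p₋₂=0, q₋₁=0, q₋₂=1):
  k=0: a=11, p=11, q=1
  k=1: a=8, p=89, q=8
  k=2: a=3, p=278, q=25
  k=3: a=8, p=2313, q=208
  k=4: a=5, p=11843, q=1065
  k=5: a=8, p=97057, q=8728

97057/8728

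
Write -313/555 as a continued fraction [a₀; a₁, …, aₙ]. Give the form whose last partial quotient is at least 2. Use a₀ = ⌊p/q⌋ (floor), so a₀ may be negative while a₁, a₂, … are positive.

-313 = -1*555 + 242
555 = 2*242 + 71
242 = 3*71 + 29
71 = 2*29 + 13
29 = 2*13 + 3
13 = 4*3 + 1
3 = 3*1 + 0  (stop)
So -313/555 = [-1; 2, 3, 2, 2, 4, 3].

[-1; 2, 3, 2, 2, 4, 3]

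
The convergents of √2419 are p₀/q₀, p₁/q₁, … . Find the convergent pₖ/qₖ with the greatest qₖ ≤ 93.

√2419 = [49; 5, 2, 5, 98, …] (period length 4).
Convergents:
  p_0/q_0 = 49/1
  p_1/q_1 = 246/5
  p_2/q_2 = 541/11
  p_3/q_3 = 2951/60
  p_4/q_4 = 289739/5891
q_3 = 60 ≤ 93 < 5891 = q_4, so the answer is 2951/60.

2951/60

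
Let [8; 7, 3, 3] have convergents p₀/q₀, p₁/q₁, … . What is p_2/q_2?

179/22

Using pₖ = aₖpₖ₋₁ + pₖ₋₂, qₖ = aₖqₖ₋₁ + qₖ₋₂ (with p₋₁=1, p₋₂=0, q₋₁=0, q₋₂=1):
  k=0: a=8, p=8, q=1
  k=1: a=7, p=57, q=7
  k=2: a=3, p=179, q=22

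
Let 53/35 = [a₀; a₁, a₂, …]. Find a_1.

1

53 = 1·35 + 18   →  a_0 = 1
35 = 1·18 + 17   →  a_1 = 1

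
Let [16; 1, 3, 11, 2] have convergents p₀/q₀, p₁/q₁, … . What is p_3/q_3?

Using pₖ = aₖpₖ₋₁ + pₖ₋₂, qₖ = aₖqₖ₋₁ + qₖ₋₂ (with p₋₁=1, p₋₂=0, q₋₁=0, q₋₂=1):
  k=0: a=16, p=16, q=1
  k=1: a=1, p=17, q=1
  k=2: a=3, p=67, q=4
  k=3: a=11, p=754, q=45

754/45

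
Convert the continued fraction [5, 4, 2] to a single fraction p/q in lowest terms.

Fold from the inside: start with 2/1.
  4 + 1/2 = 9/2
  5 + 2/9 = 47/9

47/9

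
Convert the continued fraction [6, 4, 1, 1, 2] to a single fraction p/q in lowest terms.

143/23

Using pₖ = aₖpₖ₋₁ + pₖ₋₂ and qₖ = aₖqₖ₋₁ + qₖ₋₂:
  k=0: a=6, p=6, q=1
  k=1: a=4, p=25, q=4
  k=2: a=1, p=31, q=5
  k=3: a=1, p=56, q=9
  k=4: a=2, p=143, q=23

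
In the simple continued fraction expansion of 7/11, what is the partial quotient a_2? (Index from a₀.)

7 = 0·11 + 7   →  a_0 = 0
11 = 1·7 + 4   →  a_1 = 1
7 = 1·4 + 3   →  a_2 = 1

1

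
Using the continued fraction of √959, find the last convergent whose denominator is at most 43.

√959 = [30; 1, 29, 1, 60, …] (period length 4).
Convergents:
  p_0/q_0 = 30/1
  p_1/q_1 = 31/1
  p_2/q_2 = 929/30
  p_3/q_3 = 960/31
  p_4/q_4 = 58529/1890
q_3 = 31 ≤ 43 < 1890 = q_4, so the answer is 960/31.

960/31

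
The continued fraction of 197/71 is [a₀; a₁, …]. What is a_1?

1

197 = 2·71 + 55   →  a_0 = 2
71 = 1·55 + 16   →  a_1 = 1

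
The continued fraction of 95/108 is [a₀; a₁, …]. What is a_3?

95 = 0·108 + 95   →  a_0 = 0
108 = 1·95 + 13   →  a_1 = 1
95 = 7·13 + 4   →  a_2 = 7
13 = 3·4 + 1   →  a_3 = 3

3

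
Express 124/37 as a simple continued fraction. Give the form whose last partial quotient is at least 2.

[3; 2, 1, 5, 2]

124 = 3·37 + 13
37 = 2·13 + 11
13 = 1·11 + 2
11 = 5·2 + 1
2 = 2·1 + 0  (stop)
So 124/37 = [3; 2, 1, 5, 2].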